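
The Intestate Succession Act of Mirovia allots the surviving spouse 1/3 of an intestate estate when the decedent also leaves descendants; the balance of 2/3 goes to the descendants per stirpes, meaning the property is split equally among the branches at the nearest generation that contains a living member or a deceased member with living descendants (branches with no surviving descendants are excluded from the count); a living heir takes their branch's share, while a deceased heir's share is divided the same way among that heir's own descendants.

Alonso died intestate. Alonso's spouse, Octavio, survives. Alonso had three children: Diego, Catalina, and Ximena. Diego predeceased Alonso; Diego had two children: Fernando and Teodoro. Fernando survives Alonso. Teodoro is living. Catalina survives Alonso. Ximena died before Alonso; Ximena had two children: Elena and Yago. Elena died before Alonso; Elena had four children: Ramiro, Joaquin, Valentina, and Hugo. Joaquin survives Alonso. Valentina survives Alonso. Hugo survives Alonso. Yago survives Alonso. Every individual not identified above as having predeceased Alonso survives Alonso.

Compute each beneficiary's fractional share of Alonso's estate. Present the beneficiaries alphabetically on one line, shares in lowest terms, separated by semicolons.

Octavio, as surviving spouse, takes 1/3.
The remaining 2/3 passes to Alonso's descendants per stirpes.
The 2/3 is divided into 3 equal shares of 2/9 among Diego, Catalina, Ximena.
Diego predeceased; the 2/9 allotted to Diego's branch passes to Diego's issue by representation.
The 2/9 is divided into 2 equal shares of 1/9 among Fernando, Teodoro.
Fernando is living and takes 1/9.
Teodoro is living and takes 1/9.
Catalina is living and takes 2/9.
Ximena predeceased; the 2/9 allotted to Ximena's branch passes to Ximena's issue by representation.
The 2/9 is divided into 2 equal shares of 1/9 among Elena, Yago.
Elena predeceased; the 1/9 allotted to Elena's branch passes to Elena's issue by representation.
The 1/9 is divided into 4 equal shares of 1/36 among Ramiro, Joaquin, Valentina, Hugo.
Ramiro is living and takes 1/36.
Joaquin is living and takes 1/36.
Valentina is living and takes 1/36.
Hugo is living and takes 1/36.
Yago is living and takes 1/9.

Catalina 2/9; Fernando 1/9; Hugo 1/36; Joaquin 1/36; Octavio 1/3; Ramiro 1/36; Teodoro 1/9; Valentina 1/36; Yago 1/9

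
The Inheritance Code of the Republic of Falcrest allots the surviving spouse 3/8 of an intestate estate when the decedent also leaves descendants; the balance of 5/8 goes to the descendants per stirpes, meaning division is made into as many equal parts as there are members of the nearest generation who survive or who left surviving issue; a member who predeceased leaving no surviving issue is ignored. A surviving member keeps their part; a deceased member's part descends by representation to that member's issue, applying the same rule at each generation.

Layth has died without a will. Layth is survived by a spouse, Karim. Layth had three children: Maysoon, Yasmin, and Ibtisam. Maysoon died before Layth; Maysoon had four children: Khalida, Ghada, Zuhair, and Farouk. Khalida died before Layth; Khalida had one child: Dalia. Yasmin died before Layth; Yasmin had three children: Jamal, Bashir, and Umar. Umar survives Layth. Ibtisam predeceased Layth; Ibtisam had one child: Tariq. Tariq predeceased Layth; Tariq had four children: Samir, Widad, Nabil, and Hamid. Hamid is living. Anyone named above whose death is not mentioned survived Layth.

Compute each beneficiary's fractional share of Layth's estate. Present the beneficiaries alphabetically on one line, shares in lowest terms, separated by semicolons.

Karim, as surviving spouse, takes 3/8.
The remaining 5/8 passes to Layth's descendants per stirpes.
The 5/8 is divided into 3 equal shares of 5/24 among Maysoon, Yasmin, Ibtisam.
Maysoon predeceased; the 5/24 allotted to Maysoon's branch passes to Maysoon's issue by representation.
The 5/24 is divided into 4 equal shares of 5/96 among Khalida, Ghada, Zuhair, Farouk.
Khalida predeceased; the 5/96 allotted to Khalida's branch passes to Khalida's issue by representation.
Dalia is the sole taker at this level and receives the full 5/96.
Ghada is living and takes 5/96.
Zuhair is living and takes 5/96.
Farouk is living and takes 5/96.
Yasmin predeceased; the 5/24 allotted to Yasmin's branch passes to Yasmin's issue by representation.
The 5/24 is divided into 3 equal shares of 5/72 among Jamal, Bashir, Umar.
Jamal is living and takes 5/72.
Bashir is living and takes 5/72.
Umar is living and takes 5/72.
Ibtisam predeceased; the 5/24 allotted to Ibtisam's branch passes to Ibtisam's issue by representation.
Tariq's line is the sole branch at this level, so the full 5/24 passes to Tariq's issue by representation.
The 5/24 is divided into 4 equal shares of 5/96 among Samir, Widad, Nabil, Hamid.
Samir is living and takes 5/96.
Widad is living and takes 5/96.
Nabil is living and takes 5/96.
Hamid is living and takes 5/96.

Bashir 5/72; Dalia 5/96; Farouk 5/96; Ghada 5/96; Hamid 5/96; Jamal 5/72; Karim 3/8; Nabil 5/96; Samir 5/96; Umar 5/72; Widad 5/96; Zuhair 5/96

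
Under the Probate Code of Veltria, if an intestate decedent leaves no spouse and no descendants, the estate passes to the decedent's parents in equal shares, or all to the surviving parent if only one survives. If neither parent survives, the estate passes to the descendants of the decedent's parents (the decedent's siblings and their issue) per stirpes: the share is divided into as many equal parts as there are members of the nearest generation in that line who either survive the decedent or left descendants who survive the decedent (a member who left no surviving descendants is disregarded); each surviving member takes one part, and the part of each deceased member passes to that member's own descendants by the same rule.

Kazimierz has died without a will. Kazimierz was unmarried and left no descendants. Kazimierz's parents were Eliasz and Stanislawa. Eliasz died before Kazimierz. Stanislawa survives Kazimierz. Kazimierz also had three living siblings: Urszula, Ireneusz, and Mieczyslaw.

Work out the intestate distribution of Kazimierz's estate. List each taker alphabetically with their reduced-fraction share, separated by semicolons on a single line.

Stanislawa 1

Only one parent, Stanislawa, survives, so Stanislawa takes the entire estate. The siblings take nothing because a surviving parent has priority.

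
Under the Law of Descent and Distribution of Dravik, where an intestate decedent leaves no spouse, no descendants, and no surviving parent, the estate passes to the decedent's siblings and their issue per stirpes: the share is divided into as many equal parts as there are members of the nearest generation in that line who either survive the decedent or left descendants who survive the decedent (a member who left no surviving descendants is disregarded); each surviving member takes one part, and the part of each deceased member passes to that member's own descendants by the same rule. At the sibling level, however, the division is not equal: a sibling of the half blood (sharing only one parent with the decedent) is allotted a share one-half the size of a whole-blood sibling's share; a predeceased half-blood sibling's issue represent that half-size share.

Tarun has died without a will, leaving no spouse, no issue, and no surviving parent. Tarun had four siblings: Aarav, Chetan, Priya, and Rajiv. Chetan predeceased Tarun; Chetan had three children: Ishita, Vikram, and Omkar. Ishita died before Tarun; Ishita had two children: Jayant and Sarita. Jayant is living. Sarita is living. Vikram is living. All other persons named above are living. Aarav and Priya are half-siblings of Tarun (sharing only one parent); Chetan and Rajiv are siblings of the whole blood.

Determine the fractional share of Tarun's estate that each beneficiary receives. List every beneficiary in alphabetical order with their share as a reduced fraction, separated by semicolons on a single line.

Aarav 1/6; Jayant 1/18; Omkar 1/9; Priya 1/6; Rajiv 1/3; Sarita 1/18; Vikram 1/9

No spouse, descendants, or parent survives, so the estate passes to Tarun's siblings per stirpes.
Half-blood siblings count for one-half the weight of whole-blood siblings at the initial division.
Dividing 1 in proportion to weights (total weight 3): Aarav (weight 1/2) → 1/6; Chetan (weight 1) → 1/3; Priya (weight 1/2) → 1/6; Rajiv (weight 1) → 1/3.
Aarav is living and takes 1/6.
Chetan predeceased; the 1/3 allotted to Chetan's branch passes to Chetan's issue by representation.
The 1/3 is divided into 3 equal shares of 1/9 among Ishita, Vikram, Omkar.
Ishita predeceased; the 1/9 allotted to Ishita's branch passes to Ishita's issue by representation.
The 1/9 is divided into 2 equal shares of 1/18 among Jayant, Sarita.
Jayant is living and takes 1/18.
Sarita is living and takes 1/18.
Vikram is living and takes 1/9.
Omkar is living and takes 1/9.
Priya is living and takes 1/6.
Rajiv is living and takes 1/3.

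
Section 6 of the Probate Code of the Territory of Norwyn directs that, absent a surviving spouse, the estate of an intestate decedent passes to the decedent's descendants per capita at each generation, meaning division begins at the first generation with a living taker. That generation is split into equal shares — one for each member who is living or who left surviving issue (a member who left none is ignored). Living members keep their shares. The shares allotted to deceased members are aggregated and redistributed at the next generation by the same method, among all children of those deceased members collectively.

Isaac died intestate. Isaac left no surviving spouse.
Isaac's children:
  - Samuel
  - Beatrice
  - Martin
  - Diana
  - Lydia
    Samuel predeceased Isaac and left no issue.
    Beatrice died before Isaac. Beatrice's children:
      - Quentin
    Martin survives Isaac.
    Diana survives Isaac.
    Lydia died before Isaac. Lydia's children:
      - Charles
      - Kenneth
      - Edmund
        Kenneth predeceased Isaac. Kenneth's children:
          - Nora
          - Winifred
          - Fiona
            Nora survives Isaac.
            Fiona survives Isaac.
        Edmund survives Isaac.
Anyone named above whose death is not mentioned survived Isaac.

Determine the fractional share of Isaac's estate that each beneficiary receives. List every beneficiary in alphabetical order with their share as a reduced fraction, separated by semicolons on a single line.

Charles 1/8; Diana 1/4; Edmund 1/8; Fiona 1/24; Martin 1/4; Nora 1/24; Quentin 1/8; Winifred 1/24

There is no surviving spouse, so the entire estate passes to Isaac's descendants per capita at each generation.
At generation 1 (Beatrice, Martin, Diana, Lydia) there are 4 shares of (1)/4 = 1/4 each.
Living: Martin and Diana — each takes 1/4.
Deceased: Beatrice and Lydia. Their combined 1/2 is pooled and carried to generation 2.
At generation 2 (Quentin, Charles, Kenneth, Edmund) there are 4 shares of (1/2)/4 = 1/8 each.
Living: Quentin, Charles, and Edmund — each takes 1/8.
Deceased: Kenneth. That 1/8 share is carried to generation 3.
At generation 3 (Nora, Winifred, Fiona) there are 3 shares of (1/8)/3 = 1/24 each.
Living: Nora, Winifred, and Fiona — each takes 1/24.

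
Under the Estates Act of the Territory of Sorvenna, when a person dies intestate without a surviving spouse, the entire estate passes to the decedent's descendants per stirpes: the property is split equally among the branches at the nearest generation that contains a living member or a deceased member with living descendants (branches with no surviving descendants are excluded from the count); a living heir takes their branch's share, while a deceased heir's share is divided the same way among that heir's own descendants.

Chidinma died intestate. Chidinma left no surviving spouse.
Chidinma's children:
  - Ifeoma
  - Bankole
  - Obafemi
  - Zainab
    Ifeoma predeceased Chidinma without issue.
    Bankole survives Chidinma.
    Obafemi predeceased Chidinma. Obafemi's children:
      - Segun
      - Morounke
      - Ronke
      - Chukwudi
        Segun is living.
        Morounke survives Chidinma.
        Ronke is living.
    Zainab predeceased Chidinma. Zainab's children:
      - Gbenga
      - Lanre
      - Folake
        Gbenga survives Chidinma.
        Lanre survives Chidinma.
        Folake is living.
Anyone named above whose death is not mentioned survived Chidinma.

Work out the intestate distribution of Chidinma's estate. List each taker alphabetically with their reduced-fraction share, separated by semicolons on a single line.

Bankole 1/3; Chukwudi 1/12; Folake 1/9; Gbenga 1/9; Lanre 1/9; Morounke 1/12; Ronke 1/12; Segun 1/12

There is no surviving spouse, so the entire estate passes to Chidinma's descendants per stirpes.
Ifeoma left no surviving issue, so that branch lapses and is disregarded.
The estate is divided into 3 equal shares of 1/3 among Bankole, Obafemi, Zainab.
Bankole is living and takes 1/3.
Obafemi predeceased; the 1/3 allotted to Obafemi's branch passes to Obafemi's issue by representation.
The 1/3 is divided into 4 equal shares of 1/12 among Segun, Morounke, Ronke, Chukwudi.
Segun is living and takes 1/12.
Morounke is living and takes 1/12.
Ronke is living and takes 1/12.
Chukwudi is living and takes 1/12.
Zainab predeceased; the 1/3 allotted to Zainab's branch passes to Zainab's issue by representation.
The 1/3 is divided into 3 equal shares of 1/9 among Gbenga, Lanre, Folake.
Gbenga is living and takes 1/9.
Lanre is living and takes 1/9.
Folake is living and takes 1/9.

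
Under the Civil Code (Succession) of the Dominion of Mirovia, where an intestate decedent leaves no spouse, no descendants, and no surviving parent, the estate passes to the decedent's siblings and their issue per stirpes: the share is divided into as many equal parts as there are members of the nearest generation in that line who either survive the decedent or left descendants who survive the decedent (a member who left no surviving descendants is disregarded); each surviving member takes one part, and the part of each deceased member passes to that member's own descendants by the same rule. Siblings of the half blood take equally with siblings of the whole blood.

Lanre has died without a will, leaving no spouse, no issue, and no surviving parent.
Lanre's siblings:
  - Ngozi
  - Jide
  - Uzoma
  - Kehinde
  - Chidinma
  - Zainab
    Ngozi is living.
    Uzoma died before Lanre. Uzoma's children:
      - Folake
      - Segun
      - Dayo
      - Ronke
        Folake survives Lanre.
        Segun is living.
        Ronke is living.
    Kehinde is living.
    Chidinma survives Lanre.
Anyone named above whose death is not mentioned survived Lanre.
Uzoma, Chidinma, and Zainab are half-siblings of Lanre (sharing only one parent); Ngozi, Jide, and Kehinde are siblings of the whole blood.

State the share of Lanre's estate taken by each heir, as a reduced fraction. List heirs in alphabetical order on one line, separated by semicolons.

No spouse, descendants, or parent survives, so the estate passes to Lanre's siblings per stirpes.
Half-blood and whole-blood siblings take equally under the stated rule.
The estate is divided into 6 equal shares of 1/6 among Ngozi, Jide, Uzoma, Kehinde, Chidinma, Zainab.
Ngozi is living and takes 1/6.
Jide is living and takes 1/6.
Uzoma predeceased; the 1/6 allotted to Uzoma's branch passes to Uzoma's issue by representation.
The 1/6 is divided into 4 equal shares of 1/24 among Folake, Segun, Dayo, Ronke.
Folake is living and takes 1/24.
Segun is living and takes 1/24.
Dayo is living and takes 1/24.
Ronke is living and takes 1/24.
Kehinde is living and takes 1/6.
Chidinma is living and takes 1/6.
Zainab is living and takes 1/6.

Chidinma 1/6; Dayo 1/24; Folake 1/24; Jide 1/6; Kehinde 1/6; Ngozi 1/6; Ronke 1/24; Segun 1/24; Zainab 1/6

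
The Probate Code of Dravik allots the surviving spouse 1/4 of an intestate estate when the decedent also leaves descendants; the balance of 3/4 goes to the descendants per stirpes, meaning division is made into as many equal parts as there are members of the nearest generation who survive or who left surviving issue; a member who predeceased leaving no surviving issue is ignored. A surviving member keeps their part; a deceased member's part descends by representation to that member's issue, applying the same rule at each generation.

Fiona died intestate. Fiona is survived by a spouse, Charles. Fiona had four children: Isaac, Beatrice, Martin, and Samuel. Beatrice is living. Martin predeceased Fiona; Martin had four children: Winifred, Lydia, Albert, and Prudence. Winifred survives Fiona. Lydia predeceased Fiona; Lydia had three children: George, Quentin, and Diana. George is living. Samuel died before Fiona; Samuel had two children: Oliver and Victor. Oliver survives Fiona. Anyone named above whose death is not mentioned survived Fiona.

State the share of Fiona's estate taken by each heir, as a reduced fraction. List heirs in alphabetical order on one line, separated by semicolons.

Charles, as surviving spouse, takes 1/4.
The remaining 3/4 passes to Fiona's descendants per stirpes.
The 3/4 is divided into 4 equal shares of 3/16 among Isaac, Beatrice, Martin, Samuel.
Isaac is living and takes 3/16.
Beatrice is living and takes 3/16.
Martin predeceased; the 3/16 allotted to Martin's branch passes to Martin's issue by representation.
The 3/16 is divided into 4 equal shares of 3/64 among Winifred, Lydia, Albert, Prudence.
Winifred is living and takes 3/64.
Lydia predeceased; the 3/64 allotted to Lydia's branch passes to Lydia's issue by representation.
The 3/64 is divided into 3 equal shares of 1/64 among George, Quentin, Diana.
George is living and takes 1/64.
Quentin is living and takes 1/64.
Diana is living and takes 1/64.
Albert is living and takes 3/64.
Prudence is living and takes 3/64.
Samuel predeceased; the 3/16 allotted to Samuel's branch passes to Samuel's issue by representation.
The 3/16 is divided into 2 equal shares of 3/32 among Oliver, Victor.
Oliver is living and takes 3/32.
Victor is living and takes 3/32.

Albert 3/64; Beatrice 3/16; Charles 1/4; Diana 1/64; George 1/64; Isaac 3/16; Oliver 3/32; Prudence 3/64; Quentin 1/64; Victor 3/32; Winifred 3/64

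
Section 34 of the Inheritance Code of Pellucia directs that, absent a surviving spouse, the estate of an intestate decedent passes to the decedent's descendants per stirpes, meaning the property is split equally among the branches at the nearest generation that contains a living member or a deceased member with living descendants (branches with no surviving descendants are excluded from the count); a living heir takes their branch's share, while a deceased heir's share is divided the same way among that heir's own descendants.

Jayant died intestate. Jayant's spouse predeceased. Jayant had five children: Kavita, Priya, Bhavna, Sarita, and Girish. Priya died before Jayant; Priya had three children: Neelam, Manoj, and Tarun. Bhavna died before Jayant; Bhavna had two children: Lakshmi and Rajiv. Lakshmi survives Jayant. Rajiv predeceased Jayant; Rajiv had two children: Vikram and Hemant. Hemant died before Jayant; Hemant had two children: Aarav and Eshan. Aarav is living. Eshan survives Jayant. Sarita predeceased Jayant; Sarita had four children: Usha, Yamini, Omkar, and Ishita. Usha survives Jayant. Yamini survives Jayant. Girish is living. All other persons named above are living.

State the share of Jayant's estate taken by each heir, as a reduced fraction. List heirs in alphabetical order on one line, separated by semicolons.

Aarav 1/40; Eshan 1/40; Girish 1/5; Ishita 1/20; Kavita 1/5; Lakshmi 1/10; Manoj 1/15; Neelam 1/15; Omkar 1/20; Tarun 1/15; Usha 1/20; Vikram 1/20; Yamini 1/20

There is no surviving spouse, so the entire estate passes to Jayant's descendants per stirpes.
The estate is divided into 5 equal shares of 1/5 among Kavita, Priya, Bhavna, Sarita, Girish.
Kavita is living and takes 1/5.
Priya predeceased; the 1/5 allotted to Priya's branch passes to Priya's issue by representation.
The 1/5 is divided into 3 equal shares of 1/15 among Neelam, Manoj, Tarun.
Neelam is living and takes 1/15.
Manoj is living and takes 1/15.
Tarun is living and takes 1/15.
Bhavna predeceased; the 1/5 allotted to Bhavna's branch passes to Bhavna's issue by representation.
The 1/5 is divided into 2 equal shares of 1/10 among Lakshmi, Rajiv.
Lakshmi is living and takes 1/10.
Rajiv predeceased; the 1/10 allotted to Rajiv's branch passes to Rajiv's issue by representation.
The 1/10 is divided into 2 equal shares of 1/20 among Vikram, Hemant.
Vikram is living and takes 1/20.
Hemant predeceased; the 1/20 allotted to Hemant's branch passes to Hemant's issue by representation.
The 1/20 is divided into 2 equal shares of 1/40 among Aarav, Eshan.
Aarav is living and takes 1/40.
Eshan is living and takes 1/40.
Sarita predeceased; the 1/5 allotted to Sarita's branch passes to Sarita's issue by representation.
The 1/5 is divided into 4 equal shares of 1/20 among Usha, Yamini, Omkar, Ishita.
Usha is living and takes 1/20.
Yamini is living and takes 1/20.
Omkar is living and takes 1/20.
Ishita is living and takes 1/20.
Girish is living and takes 1/5.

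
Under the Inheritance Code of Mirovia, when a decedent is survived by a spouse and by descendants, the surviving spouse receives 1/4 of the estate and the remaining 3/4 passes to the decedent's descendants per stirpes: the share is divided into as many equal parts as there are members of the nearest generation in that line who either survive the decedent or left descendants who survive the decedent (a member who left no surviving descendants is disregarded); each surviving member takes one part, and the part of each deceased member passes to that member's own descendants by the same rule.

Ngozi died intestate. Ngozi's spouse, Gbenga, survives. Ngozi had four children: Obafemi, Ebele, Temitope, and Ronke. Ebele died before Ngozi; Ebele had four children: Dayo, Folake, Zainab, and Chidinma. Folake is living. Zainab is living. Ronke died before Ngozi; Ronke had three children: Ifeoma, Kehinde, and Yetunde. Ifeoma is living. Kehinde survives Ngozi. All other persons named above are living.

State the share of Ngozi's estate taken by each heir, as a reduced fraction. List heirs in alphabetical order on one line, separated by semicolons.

Gbenga, as surviving spouse, takes 1/4.
The remaining 3/4 passes to Ngozi's descendants per stirpes.
The 3/4 is divided into 4 equal shares of 3/16 among Obafemi, Ebele, Temitope, Ronke.
Obafemi is living and takes 3/16.
Ebele predeceased; the 3/16 allotted to Ebele's branch passes to Ebele's issue by representation.
The 3/16 is divided into 4 equal shares of 3/64 among Dayo, Folake, Zainab, Chidinma.
Dayo is living and takes 3/64.
Folake is living and takes 3/64.
Zainab is living and takes 3/64.
Chidinma is living and takes 3/64.
Temitope is living and takes 3/16.
Ronke predeceased; the 3/16 allotted to Ronke's branch passes to Ronke's issue by representation.
The 3/16 is divided into 3 equal shares of 1/16 among Ifeoma, Kehinde, Yetunde.
Ifeoma is living and takes 1/16.
Kehinde is living and takes 1/16.
Yetunde is living and takes 1/16.

Chidinma 3/64; Dayo 3/64; Folake 3/64; Gbenga 1/4; Ifeoma 1/16; Kehinde 1/16; Obafemi 3/16; Temitope 3/16; Yetunde 1/16; Zainab 3/64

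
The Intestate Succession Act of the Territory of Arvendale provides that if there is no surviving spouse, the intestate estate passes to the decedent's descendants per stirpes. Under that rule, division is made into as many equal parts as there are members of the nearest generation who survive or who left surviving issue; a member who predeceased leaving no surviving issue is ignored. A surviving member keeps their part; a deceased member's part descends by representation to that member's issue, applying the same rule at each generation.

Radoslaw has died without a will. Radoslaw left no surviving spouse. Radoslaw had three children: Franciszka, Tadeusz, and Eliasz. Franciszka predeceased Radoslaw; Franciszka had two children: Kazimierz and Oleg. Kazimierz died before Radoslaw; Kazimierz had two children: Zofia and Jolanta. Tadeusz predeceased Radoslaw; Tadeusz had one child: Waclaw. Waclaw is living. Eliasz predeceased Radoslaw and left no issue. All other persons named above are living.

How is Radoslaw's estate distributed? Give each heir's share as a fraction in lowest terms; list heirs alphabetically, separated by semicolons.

There is no surviving spouse, so the entire estate passes to Radoslaw's descendants per stirpes.
Eliasz left no surviving issue, so that branch lapses and is disregarded.
The estate is divided into 2 equal shares of 1/2 among Franciszka, Tadeusz.
Franciszka predeceased; the 1/2 allotted to Franciszka's branch passes to Franciszka's issue by representation.
The 1/2 is divided into 2 equal shares of 1/4 among Kazimierz, Oleg.
Kazimierz predeceased; the 1/4 allotted to Kazimierz's branch passes to Kazimierz's issue by representation.
The 1/4 is divided into 2 equal shares of 1/8 among Zofia, Jolanta.
Zofia is living and takes 1/8.
Jolanta is living and takes 1/8.
Oleg is living and takes 1/4.
Tadeusz predeceased; the 1/2 allotted to Tadeusz's branch passes to Tadeusz's issue by representation.
Waclaw is the sole taker at this level and receives the full 1/2.

Jolanta 1/8; Oleg 1/4; Waclaw 1/2; Zofia 1/8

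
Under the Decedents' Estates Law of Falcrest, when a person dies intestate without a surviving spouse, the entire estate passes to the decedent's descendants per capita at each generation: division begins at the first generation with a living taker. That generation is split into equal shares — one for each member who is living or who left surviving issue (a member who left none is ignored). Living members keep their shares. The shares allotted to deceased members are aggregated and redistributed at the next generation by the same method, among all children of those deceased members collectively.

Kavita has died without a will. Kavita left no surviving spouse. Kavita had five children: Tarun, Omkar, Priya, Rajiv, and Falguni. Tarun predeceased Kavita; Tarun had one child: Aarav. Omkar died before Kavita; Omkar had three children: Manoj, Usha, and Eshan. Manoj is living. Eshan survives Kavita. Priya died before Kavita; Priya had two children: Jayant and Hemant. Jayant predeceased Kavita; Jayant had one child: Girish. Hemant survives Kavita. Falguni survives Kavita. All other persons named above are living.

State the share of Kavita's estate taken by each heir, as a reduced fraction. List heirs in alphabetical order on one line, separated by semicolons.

Aarav 1/10; Eshan 1/10; Falguni 1/5; Girish 1/10; Hemant 1/10; Manoj 1/10; Rajiv 1/5; Usha 1/10

There is no surviving spouse, so the entire estate passes to Kavita's descendants per capita at each generation.
At generation 1 (Tarun, Omkar, Priya, Rajiv, Falguni) there are 5 shares of (1)/5 = 1/5 each.
Living: Rajiv and Falguni — each takes 1/5.
Deceased: Tarun, Omkar, and Priya. Their combined 3/5 is pooled and carried to generation 2.
At generation 2 (Aarav, Manoj, Usha, Eshan, Jayant, Hemant) there are 6 shares of (3/5)/6 = 1/10 each.
Living: Aarav, Manoj, Usha, Eshan, and Hemant — each takes 1/10.
Deceased: Jayant. That 1/10 share is carried to generation 3.
At generation 3 (Girish) there are 1 shares of (1/10)/1 = 1/10 each.
Living: Girish — each takes 1/10.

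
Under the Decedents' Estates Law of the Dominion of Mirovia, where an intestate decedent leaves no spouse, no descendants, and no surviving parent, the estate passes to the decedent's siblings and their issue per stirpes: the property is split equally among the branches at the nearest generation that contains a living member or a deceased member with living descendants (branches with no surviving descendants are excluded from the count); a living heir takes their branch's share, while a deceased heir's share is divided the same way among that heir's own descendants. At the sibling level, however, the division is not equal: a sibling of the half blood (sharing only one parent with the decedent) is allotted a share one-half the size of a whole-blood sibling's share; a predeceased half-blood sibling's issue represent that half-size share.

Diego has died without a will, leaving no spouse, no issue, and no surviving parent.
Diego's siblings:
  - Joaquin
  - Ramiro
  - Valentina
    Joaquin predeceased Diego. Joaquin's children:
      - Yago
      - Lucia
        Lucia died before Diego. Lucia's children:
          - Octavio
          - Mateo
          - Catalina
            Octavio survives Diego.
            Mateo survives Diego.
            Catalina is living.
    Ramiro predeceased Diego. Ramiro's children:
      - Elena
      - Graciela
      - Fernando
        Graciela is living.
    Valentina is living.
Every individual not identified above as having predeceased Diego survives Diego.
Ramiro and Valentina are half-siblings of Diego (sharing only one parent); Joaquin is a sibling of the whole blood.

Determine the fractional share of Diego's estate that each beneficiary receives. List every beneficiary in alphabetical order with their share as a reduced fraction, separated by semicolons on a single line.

No spouse, descendants, or parent survives, so the estate passes to Diego's siblings per stirpes.
Half-blood siblings count for one-half the weight of whole-blood siblings at the initial division.
Dividing 1 in proportion to weights (total weight 2): Joaquin (weight 1) → 1/2; Ramiro (weight 1/2) → 1/4; Valentina (weight 1/2) → 1/4.
Joaquin predeceased; the 1/2 allotted to Joaquin's branch passes to Joaquin's issue by representation.
The 1/2 is divided into 2 equal shares of 1/4 among Yago, Lucia.
Yago is living and takes 1/4.
Lucia predeceased; the 1/4 allotted to Lucia's branch passes to Lucia's issue by representation.
The 1/4 is divided into 3 equal shares of 1/12 among Octavio, Mateo, Catalina.
Octavio is living and takes 1/12.
Mateo is living and takes 1/12.
Catalina is living and takes 1/12.
Ramiro predeceased; the 1/4 allotted to Ramiro's branch passes to Ramiro's issue by representation.
The 1/4 is divided into 3 equal shares of 1/12 among Elena, Graciela, Fernando.
Elena is living and takes 1/12.
Graciela is living and takes 1/12.
Fernando is living and takes 1/12.
Valentina is living and takes 1/4.

Catalina 1/12; Elena 1/12; Fernando 1/12; Graciela 1/12; Mateo 1/12; Octavio 1/12; Valentina 1/4; Yago 1/4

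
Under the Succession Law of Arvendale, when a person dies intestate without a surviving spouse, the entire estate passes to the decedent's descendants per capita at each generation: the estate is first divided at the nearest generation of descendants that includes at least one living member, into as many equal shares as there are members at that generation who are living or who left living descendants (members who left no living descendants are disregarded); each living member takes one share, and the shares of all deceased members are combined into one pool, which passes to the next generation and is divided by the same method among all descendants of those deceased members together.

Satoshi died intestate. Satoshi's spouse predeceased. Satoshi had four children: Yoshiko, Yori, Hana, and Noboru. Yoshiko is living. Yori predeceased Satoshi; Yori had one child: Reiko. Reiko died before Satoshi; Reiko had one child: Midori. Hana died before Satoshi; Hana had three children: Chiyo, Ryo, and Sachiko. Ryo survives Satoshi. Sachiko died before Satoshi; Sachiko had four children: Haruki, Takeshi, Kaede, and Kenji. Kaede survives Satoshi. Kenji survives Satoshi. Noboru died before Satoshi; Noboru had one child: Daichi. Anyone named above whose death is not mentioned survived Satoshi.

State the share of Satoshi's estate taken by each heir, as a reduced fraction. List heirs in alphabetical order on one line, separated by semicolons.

Chiyo 3/20; Daichi 3/20; Haruki 3/50; Kaede 3/50; Kenji 3/50; Midori 3/50; Ryo 3/20; Takeshi 3/50; Yoshiko 1/4

There is no surviving spouse, so the entire estate passes to Satoshi's descendants per capita at each generation.
At generation 1 (Yoshiko, Yori, Hana, Noboru) there are 4 shares of (1)/4 = 1/4 each.
Living: Yoshiko — each takes 1/4.
Deceased: Yori, Hana, and Noboru. Their combined 3/4 is pooled and carried to generation 2.
At generation 2 (Reiko, Chiyo, Ryo, Sachiko, Daichi) there are 5 shares of (3/4)/5 = 3/20 each.
Living: Chiyo, Ryo, and Daichi — each takes 3/20.
Deceased: Reiko and Sachiko. Their combined 3/10 is pooled and carried to generation 3.
At generation 3 (Midori, Haruki, Takeshi, Kaede, Kenji) there are 5 shares of (3/10)/5 = 3/50 each.
Living: Midori, Haruki, Takeshi, Kaede, and Kenji — each takes 3/50.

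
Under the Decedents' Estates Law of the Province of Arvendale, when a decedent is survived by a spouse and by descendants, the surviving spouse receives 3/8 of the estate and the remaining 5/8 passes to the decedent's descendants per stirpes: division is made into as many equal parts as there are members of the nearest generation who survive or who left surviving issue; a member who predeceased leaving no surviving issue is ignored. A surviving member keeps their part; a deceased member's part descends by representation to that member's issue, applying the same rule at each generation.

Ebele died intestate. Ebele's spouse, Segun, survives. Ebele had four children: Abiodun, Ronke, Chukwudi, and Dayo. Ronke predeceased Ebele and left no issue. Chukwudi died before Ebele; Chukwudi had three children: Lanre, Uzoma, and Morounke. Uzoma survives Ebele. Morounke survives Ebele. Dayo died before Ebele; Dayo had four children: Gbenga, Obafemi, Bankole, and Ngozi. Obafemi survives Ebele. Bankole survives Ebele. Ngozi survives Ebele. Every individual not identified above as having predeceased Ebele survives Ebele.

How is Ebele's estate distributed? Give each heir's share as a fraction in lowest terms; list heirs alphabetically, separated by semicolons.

Segun, as surviving spouse, takes 3/8.
The remaining 5/8 passes to Ebele's descendants per stirpes.
Ronke left no surviving issue, so that branch lapses and is disregarded.
The 5/8 is divided into 3 equal shares of 5/24 among Abiodun, Chukwudi, Dayo.
Abiodun is living and takes 5/24.
Chukwudi predeceased; the 5/24 allotted to Chukwudi's branch passes to Chukwudi's issue by representation.
The 5/24 is divided into 3 equal shares of 5/72 among Lanre, Uzoma, Morounke.
Lanre is living and takes 5/72.
Uzoma is living and takes 5/72.
Morounke is living and takes 5/72.
Dayo predeceased; the 5/24 allotted to Dayo's branch passes to Dayo's issue by representation.
The 5/24 is divided into 4 equal shares of 5/96 among Gbenga, Obafemi, Bankole, Ngozi.
Gbenga is living and takes 5/96.
Obafemi is living and takes 5/96.
Bankole is living and takes 5/96.
Ngozi is living and takes 5/96.

Abiodun 5/24; Bankole 5/96; Gbenga 5/96; Lanre 5/72; Morounke 5/72; Ngozi 5/96; Obafemi 5/96; Segun 3/8; Uzoma 5/72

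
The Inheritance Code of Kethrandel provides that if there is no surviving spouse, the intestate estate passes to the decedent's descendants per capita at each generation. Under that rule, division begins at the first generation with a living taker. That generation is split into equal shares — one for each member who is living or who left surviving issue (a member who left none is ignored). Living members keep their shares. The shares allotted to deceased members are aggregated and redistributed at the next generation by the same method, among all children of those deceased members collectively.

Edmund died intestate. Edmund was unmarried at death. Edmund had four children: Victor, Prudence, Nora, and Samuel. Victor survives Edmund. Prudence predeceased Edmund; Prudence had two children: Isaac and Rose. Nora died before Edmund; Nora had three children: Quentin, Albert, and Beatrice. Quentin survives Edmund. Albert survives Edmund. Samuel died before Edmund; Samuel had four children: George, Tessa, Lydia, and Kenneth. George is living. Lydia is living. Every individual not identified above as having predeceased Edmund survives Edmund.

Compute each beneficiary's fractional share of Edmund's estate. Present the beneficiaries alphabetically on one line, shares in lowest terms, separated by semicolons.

There is no surviving spouse, so the entire estate passes to Edmund's descendants per capita at each generation.
At generation 1 (Victor, Prudence, Nora, Samuel) there are 4 shares of (1)/4 = 1/4 each.
Living: Victor — each takes 1/4.
Deceased: Prudence, Nora, and Samuel. Their combined 3/4 is pooled and carried to generation 2.
At generation 2 (Isaac, Rose, Quentin, Albert, Beatrice, George, Tessa, Lydia, Kenneth) there are 9 shares of (3/4)/9 = 1/12 each.
Living: Isaac, Rose, Quentin, Albert, Beatrice, George, Tessa, Lydia, and Kenneth — each takes 1/12.

Albert 1/12; Beatrice 1/12; George 1/12; Isaac 1/12; Kenneth 1/12; Lydia 1/12; Quentin 1/12; Rose 1/12; Tessa 1/12; Victor 1/4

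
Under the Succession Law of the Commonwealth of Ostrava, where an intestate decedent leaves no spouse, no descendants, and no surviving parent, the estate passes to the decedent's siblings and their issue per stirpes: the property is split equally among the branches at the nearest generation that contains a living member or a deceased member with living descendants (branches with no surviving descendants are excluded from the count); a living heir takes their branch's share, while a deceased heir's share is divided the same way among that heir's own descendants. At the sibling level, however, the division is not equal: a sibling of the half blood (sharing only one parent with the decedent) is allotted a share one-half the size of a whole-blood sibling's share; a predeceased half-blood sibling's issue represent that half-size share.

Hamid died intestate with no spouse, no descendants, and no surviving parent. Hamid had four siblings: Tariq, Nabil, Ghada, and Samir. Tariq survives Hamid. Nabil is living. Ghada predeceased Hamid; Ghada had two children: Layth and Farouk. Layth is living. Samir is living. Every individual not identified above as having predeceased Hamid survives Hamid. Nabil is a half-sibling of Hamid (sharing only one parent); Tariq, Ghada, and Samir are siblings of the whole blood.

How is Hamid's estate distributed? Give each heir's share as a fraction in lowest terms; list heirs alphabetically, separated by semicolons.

Farouk 1/7; Layth 1/7; Nabil 1/7; Samir 2/7; Tariq 2/7

No spouse, descendants, or parent survives, so the estate passes to Hamid's siblings per stirpes.
Half-blood siblings count for one-half the weight of whole-blood siblings at the initial division.
Dividing 1 in proportion to weights (total weight 7/2): Tariq (weight 1) → 2/7; Nabil (weight 1/2) → 1/7; Ghada (weight 1) → 2/7; Samir (weight 1) → 2/7.
Tariq is living and takes 2/7.
Nabil is living and takes 1/7.
Ghada predeceased; the 2/7 allotted to Ghada's branch passes to Ghada's issue by representation.
The 2/7 is divided into 2 equal shares of 1/7 among Layth, Farouk.
Layth is living and takes 1/7.
Farouk is living and takes 1/7.
Samir is living and takes 2/7.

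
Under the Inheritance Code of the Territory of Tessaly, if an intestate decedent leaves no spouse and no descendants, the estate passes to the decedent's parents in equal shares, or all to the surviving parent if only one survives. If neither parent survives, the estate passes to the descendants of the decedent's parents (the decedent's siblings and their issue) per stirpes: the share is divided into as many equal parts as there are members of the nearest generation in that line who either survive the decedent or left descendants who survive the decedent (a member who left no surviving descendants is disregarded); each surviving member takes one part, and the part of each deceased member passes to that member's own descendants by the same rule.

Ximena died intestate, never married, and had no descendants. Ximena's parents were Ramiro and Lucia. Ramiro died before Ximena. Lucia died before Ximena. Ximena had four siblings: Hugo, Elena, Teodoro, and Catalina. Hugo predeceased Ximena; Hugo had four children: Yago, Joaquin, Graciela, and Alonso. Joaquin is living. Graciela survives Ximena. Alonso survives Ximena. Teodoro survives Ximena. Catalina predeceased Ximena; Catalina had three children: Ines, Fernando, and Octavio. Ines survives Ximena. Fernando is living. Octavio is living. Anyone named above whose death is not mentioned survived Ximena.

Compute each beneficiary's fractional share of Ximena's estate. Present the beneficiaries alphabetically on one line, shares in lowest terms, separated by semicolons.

Alonso 1/16; Elena 1/4; Fernando 1/12; Graciela 1/16; Ines 1/12; Joaquin 1/16; Octavio 1/12; Teodoro 1/4; Yago 1/16

Neither parent survives and there are no descendants, so the estate passes to Ximena's siblings and their issue per stirpes.
The estate is divided into 4 equal shares of 1/4 among Hugo, Elena, Teodoro, Catalina.
Hugo predeceased; the 1/4 allotted to Hugo's branch passes to Hugo's issue by representation.
The 1/4 is divided into 4 equal shares of 1/16 among Yago, Joaquin, Graciela, Alonso.
Yago is living and takes 1/16.
Joaquin is living and takes 1/16.
Graciela is living and takes 1/16.
Alonso is living and takes 1/16.
Elena is living and takes 1/4.
Teodoro is living and takes 1/4.
Catalina predeceased; the 1/4 allotted to Catalina's branch passes to Catalina's issue by representation.
The 1/4 is divided into 3 equal shares of 1/12 among Ines, Fernando, Octavio.
Ines is living and takes 1/12.
Fernando is living and takes 1/12.
Octavio is living and takes 1/12.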